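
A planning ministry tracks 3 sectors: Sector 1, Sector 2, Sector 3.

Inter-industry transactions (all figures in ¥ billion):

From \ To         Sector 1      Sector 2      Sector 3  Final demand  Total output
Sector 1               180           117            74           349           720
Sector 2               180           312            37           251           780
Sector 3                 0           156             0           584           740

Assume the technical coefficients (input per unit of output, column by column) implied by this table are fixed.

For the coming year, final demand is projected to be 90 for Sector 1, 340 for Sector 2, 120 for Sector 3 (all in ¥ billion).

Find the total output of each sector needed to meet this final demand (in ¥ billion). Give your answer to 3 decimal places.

Technical coefficients a_ij = z_ij / X_j:
  a_11 = 180/720 = 0.25, a_21 = 180/720 = 0.25, a_31 = 0/720 = 0.00
  a_12 = 117/780 = 0.15, a_22 = 312/780 = 0.40, a_32 = 156/780 = 0.20
  a_13 = 74/740 = 0.10, a_23 = 37/740 = 0.05, a_33 = 0/740 = 0.00
I − A =
  [   0.75    -0.15    -0.10]
  [  -0.25     0.60    -0.05]
  [   0.00    -0.20     1.00]
Cofactors of I−A, C_ij = (−1)^(i+j)·(minor ij) (rows/columns in the sector order above):
  C_11 = (0.60)(1.00) − (-0.05)(-0.20) = 0.5900
  C_12 = −[(-0.25)(1.00) − (-0.05)(0.00)] = 0.2500
  C_13 = (-0.25)(-0.20) − (0.60)(0.00) = 0.0500
  C_21 = −[(-0.15)(1.00) − (-0.10)(-0.20)] = 0.1700
  C_22 = (0.75)(1.00) − (-0.10)(0.00) = 0.7500
  C_23 = −[(0.75)(-0.20) − (-0.15)(0.00)] = 0.1500
  C_31 = (-0.15)(-0.05) − (-0.10)(0.60) = 0.0675
  C_32 = −[(0.75)(-0.05) − (-0.10)(-0.25)] = 0.0625
  C_33 = (0.75)(0.60) − (-0.15)(-0.25) = 0.4125
det(I−A) = Σ_j (I−A)_1j·C_1j = (0.75)(0.5900) + (-0.15)(0.2500) + (-0.10)(0.0500) = 0.4000
adj(I−A) = Cᵀ =
  [ 0.5900   0.1700   0.0675]
  [ 0.2500   0.7500   0.0625]
  [ 0.0500   0.1500   0.4125]
(I − A)⁻¹ = adj(I−A) / det(I−A) ≈
  [   1.4750     0.4250     0.1688]
  [   0.6250     1.8750     0.1563]
  [   0.1250     0.3750     1.0313]
x = (I − A)⁻¹ d = adj(I−A)·d / det(I−A), with det(I−A) = 0.4000:
  x_1 = (0.5900·90 + 0.1700·340 + 0.0675·120) / 0.4000 = 119.00 / 0.4000 = 297.500
  x_2 = (0.2500·90 + 0.7500·340 + 0.0625·120) / 0.4000 = 285.00 / 0.4000 = 712.500
  x_3 = (0.0500·90 + 0.1500·340 + 0.4125·120) / 0.4000 = 105.00 / 0.4000 = 262.500

x_1 = 297.500, x_2 = 712.500, x_3 = 262.500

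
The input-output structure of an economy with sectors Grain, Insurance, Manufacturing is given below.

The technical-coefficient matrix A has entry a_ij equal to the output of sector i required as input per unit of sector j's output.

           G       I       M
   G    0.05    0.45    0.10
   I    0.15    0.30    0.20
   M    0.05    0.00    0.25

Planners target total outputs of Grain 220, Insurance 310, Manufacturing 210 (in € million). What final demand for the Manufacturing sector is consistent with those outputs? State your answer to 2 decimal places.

d_M = 146.50

I − A =
  [   0.95    -0.45    -0.10]
  [  -0.15     0.70    -0.20]
  [  -0.05     0.00     0.75]
d = (I − A) x:
  d_G = (+0.95)·220 + (-0.45)·310 + (-0.10)·210 = 48.50
  d_I = (-0.15)·220 + (+0.70)·310 + (-0.20)·210 = 142.00
  d_M = (-0.05)·220 + (+0.00)·310 + (+0.75)·210 = 146.50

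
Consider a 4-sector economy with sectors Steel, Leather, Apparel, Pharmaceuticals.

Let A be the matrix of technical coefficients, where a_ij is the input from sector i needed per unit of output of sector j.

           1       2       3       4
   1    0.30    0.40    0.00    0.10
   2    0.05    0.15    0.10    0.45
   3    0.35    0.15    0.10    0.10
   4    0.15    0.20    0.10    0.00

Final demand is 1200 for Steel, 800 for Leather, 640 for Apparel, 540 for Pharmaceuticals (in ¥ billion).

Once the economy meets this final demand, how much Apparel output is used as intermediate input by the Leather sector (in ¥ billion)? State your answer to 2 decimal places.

z_32 = 357.51

I − A =
  [   0.70    -0.40     0.00    -0.10]
  [  -0.05     0.85    -0.10    -0.45]
  [  -0.35    -0.15     0.90    -0.10]
  [  -0.15    -0.20    -0.10     1.00]
Compute the cofactors C_ij = (−1)^(i+j)·(3×3 minor ij) of I−A; the adjugate is their transpose:
adj(I−A) = Cᵀ =
  [ 0.651750   0.375500   0.068500   0.241000]
  [ 0.157500   0.606000   0.100500   0.298500]
  [ 0.297375   0.269750   0.471250   0.198250]
  [ 0.159000   0.204500   0.077500   0.493000]
det(I−A) = Σ_j (I−A)_1j·C_1j = (0.70)(0.651750) + (-0.40)(0.157500) + (0.00)(0.297375) + (-0.10)(0.159000) = 0.377325
(I − A)⁻¹ = adj(I−A) / det(I−A) ≈
  [   1.7273     0.9952     0.1815     0.6387]
  [   0.4174     1.6060     0.2663     0.7911]
  [   0.7881     0.7149     1.2489     0.5254]
  [   0.4214     0.5420     0.2054     1.3066]
First solve x = (I − A)⁻¹ d = adj(I−A)·d / det(I−A); in particular x_2 = (0.157500·1200 + 0.606000·800 + 0.100500·640 + 0.298500·540) / 0.377325 = 899.31 / 0.377325 ≈ 2383.3830.
Intermediate flow from 3 to 2: z_32 = a_32 · x_2 = 0.15 × 899.31 / 0.377325 = 134.8965 / 0.377325 ≈ 357.51.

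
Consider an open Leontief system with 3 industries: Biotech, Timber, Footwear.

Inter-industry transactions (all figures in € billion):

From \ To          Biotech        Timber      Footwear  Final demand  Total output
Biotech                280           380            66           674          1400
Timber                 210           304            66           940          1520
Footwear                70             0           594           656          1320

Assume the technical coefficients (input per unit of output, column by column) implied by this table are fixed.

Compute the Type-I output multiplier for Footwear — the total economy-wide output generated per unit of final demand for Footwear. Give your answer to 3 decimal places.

m_F = 2.137

Technical coefficients a_ij = z_ij / X_j:
  a_BB = 280/1400 = 0.20, a_TB = 210/1400 = 0.15, a_FB = 70/1400 = 0.05
  a_BT = 380/1520 = 0.25, a_TT = 304/1520 = 0.20, a_FT = 0/1520 = 0.00
  a_BF = 66/1320 = 0.05, a_TF = 66/1320 = 0.05, a_FF = 594/1320 = 0.45
I − A =
  [   0.80    -0.25    -0.05]
  [  -0.15     0.80    -0.05]
  [  -0.05     0.00     0.55]
Cofactors of I−A, C_ij = (−1)^(i+j)·(minor ij) (rows/columns in the sector order above):
  C_11 = (0.80)(0.55) − (-0.05)(0.00) = 0.4400
  C_12 = −[(-0.15)(0.55) − (-0.05)(-0.05)] = 0.0850
  C_13 = (-0.15)(0.00) − (0.80)(-0.05) = 0.0400
  C_21 = −[(-0.25)(0.55) − (-0.05)(0.00)] = 0.1375
  C_22 = (0.80)(0.55) − (-0.05)(-0.05) = 0.4375
  C_23 = −[(0.80)(0.00) − (-0.25)(-0.05)] = 0.0125
  C_31 = (-0.25)(-0.05) − (-0.05)(0.80) = 0.0525
  C_32 = −[(0.80)(-0.05) − (-0.05)(-0.15)] = 0.0475
  C_33 = (0.80)(0.80) − (-0.25)(-0.15) = 0.6025
det(I−A) = Σ_j (I−A)_1j·C_1j = (0.80)(0.4400) + (-0.25)(0.0850) + (-0.05)(0.0400) = 0.32875
adj(I−A) = Cᵀ =
  [ 0.4400   0.1375   0.0525]
  [ 0.0850   0.4375   0.0475]
  [ 0.0400   0.0125   0.6025]
(I − A)⁻¹ = adj(I−A) / det(I−A) ≈
  [   1.3384     0.4183     0.1597]
  [   0.2586     1.3308     0.1445]
  [   0.1217     0.0380     1.8327]
The output multiplier for sector j is the column-j sum of the Leontief inverse (I − A)⁻¹ = adj(I−A) / det(I−A).
Column F of adj(I−A): (0.0525, 0.0475, 0.6025); det(I−A) = 0.32875.
m_F = (0.0525 + 0.0475 + 0.6025) / 0.32875 = 0.7025 / 0.32875 ≈ 2.137.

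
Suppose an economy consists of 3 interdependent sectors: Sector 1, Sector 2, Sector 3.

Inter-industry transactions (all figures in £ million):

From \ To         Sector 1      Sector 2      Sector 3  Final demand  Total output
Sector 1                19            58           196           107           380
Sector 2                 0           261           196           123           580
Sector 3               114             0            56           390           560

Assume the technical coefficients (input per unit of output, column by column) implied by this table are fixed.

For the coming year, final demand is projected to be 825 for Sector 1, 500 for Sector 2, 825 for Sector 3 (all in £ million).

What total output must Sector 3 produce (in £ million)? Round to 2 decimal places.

x_3 = 1448.23

Technical coefficients a_ij = z_ij / X_j:
  a_11 = 19/380 = 0.05, a_21 = 0/380 = 0.00, a_31 = 114/380 = 0.30
  a_12 = 58/580 = 0.10, a_22 = 261/580 = 0.45, a_32 = 0/580 = 0.00
  a_13 = 196/560 = 0.35, a_23 = 196/560 = 0.35, a_33 = 56/560 = 0.10
I − A =
  [   0.95    -0.10    -0.35]
  [   0.00     0.55    -0.35]
  [  -0.30     0.00     0.90]
Cofactors of I−A, C_ij = (−1)^(i+j)·(minor ij) (rows/columns in the sector order above):
  C_11 = (0.55)(0.90) − (-0.35)(0.00) = 0.4950
  C_12 = −[(0.00)(0.90) − (-0.35)(-0.30)] = 0.1050
  C_13 = (0.00)(0.00) − (0.55)(-0.30) = 0.1650
  C_21 = −[(-0.10)(0.90) − (-0.35)(0.00)] = 0.0900
  C_22 = (0.95)(0.90) − (-0.35)(-0.30) = 0.7500
  C_23 = −[(0.95)(0.00) − (-0.10)(-0.30)] = 0.0300
  C_31 = (-0.10)(-0.35) − (-0.35)(0.55) = 0.2275
  C_32 = −[(0.95)(-0.35) − (-0.35)(0.00)] = 0.3325
  C_33 = (0.95)(0.55) − (-0.10)(0.00) = 0.5225
det(I−A) = Σ_j (I−A)_1j·C_1j = (0.95)(0.4950) + (-0.10)(0.1050) + (-0.35)(0.1650) = 0.4020
adj(I−A) = Cᵀ =
  [ 0.4950   0.0900   0.2275]
  [ 0.1050   0.7500   0.3325]
  [ 0.1650   0.0300   0.5225]
(I − A)⁻¹ = adj(I−A) / det(I−A) ≈
  [   1.2313     0.2239     0.5659]
  [   0.2612     1.8657     0.8271]
  [   0.4104     0.0746     1.2998]
x = (I − A)⁻¹ d = adj(I−A)·d / det(I−A), with det(I−A) = 0.4020:
  x_1 = (0.4950·825 + 0.0900·500 + 0.2275·825) / 0.4020 = 641.0625 / 0.4020 ≈ 1594.68
  x_2 = (0.1050·825 + 0.7500·500 + 0.3325·825) / 0.4020 = 735.9375 / 0.4020 ≈ 1830.69
  x_3 = (0.1650·825 + 0.0300·500 + 0.5225·825) / 0.4020 = 582.1875 / 0.4020 ≈ 1448.23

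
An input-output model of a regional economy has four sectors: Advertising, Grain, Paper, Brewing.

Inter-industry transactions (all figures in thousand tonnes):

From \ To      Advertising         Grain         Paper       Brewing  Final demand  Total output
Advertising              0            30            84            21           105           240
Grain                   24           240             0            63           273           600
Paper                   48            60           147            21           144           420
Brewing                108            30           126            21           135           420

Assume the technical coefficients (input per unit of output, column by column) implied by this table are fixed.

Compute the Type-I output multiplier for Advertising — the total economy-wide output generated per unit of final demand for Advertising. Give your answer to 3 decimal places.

Technical coefficients a_ij = z_ij / X_j:
  a_AA = 0/240 = 0.00, a_GA = 24/240 = 0.10, a_PA = 48/240 = 0.20, a_BA = 108/240 = 0.45
  a_AG = 30/600 = 0.05, a_GG = 240/600 = 0.40, a_PG = 60/600 = 0.10, a_BG = 30/600 = 0.05
  a_AP = 84/420 = 0.20, a_GP = 0/420 = 0.00, a_PP = 147/420 = 0.35, a_BP = 126/420 = 0.30
  a_AB = 21/420 = 0.05, a_GB = 63/420 = 0.15, a_PB = 21/420 = 0.05, a_BB = 21/420 = 0.05
I − A =
  [   1.00    -0.05    -0.20    -0.05]
  [  -0.10     0.60     0.00    -0.15]
  [  -0.20    -0.10     0.65    -0.05]
  [  -0.45    -0.05    -0.30     0.95]
Compute the cofactors C_ij = (−1)^(i+j)·(3×3 minor ij) of I−A; the adjugate is their transpose:
adj(I−A) = Cᵀ =
  [ 0.352125   0.052750   0.123750   0.033375]
  [ 0.113125   0.542375   0.079000   0.095750]
  [ 0.142500   0.106375   0.540625   0.052750]
  [ 0.217750   0.087125   0.233500   0.360750]
det(I−A) = Σ_j (I−A)_1j·C_1j = (1.00)(0.352125) + (-0.05)(0.113125) + (-0.20)(0.142500) + (-0.05)(0.217750) = 0.30708125
(I − A)⁻¹ = adj(I−A) / det(I−A) ≈
  [   1.1467     0.1718     0.4030     0.1087]
  [   0.3684     1.7662     0.2573     0.3118]
  [   0.4640     0.3464     1.7605     0.1718]
  [   0.7091     0.2837     0.7604     1.1748]
The output multiplier for sector j is the column-j sum of the Leontief inverse (I − A)⁻¹ = adj(I−A) / det(I−A).
Column A of adj(I−A): (0.352125, 0.113125, 0.142500, 0.217750); det(I−A) = 0.30708125.
m_A = (0.352125 + 0.113125 + 0.142500 + 0.217750) / 0.30708125 = 0.8255 / 0.30708125 ≈ 2.688.

m_A = 2.688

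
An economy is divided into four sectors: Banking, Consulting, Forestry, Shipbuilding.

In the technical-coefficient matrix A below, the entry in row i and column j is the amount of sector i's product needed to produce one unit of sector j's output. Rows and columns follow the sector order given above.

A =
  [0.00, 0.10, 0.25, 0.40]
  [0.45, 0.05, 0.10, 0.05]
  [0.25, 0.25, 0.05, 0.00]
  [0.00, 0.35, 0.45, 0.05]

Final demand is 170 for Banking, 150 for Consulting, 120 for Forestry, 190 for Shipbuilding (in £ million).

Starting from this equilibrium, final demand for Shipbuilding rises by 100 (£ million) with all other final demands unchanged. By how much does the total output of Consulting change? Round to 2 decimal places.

Δx_2 = 40.29

I − A =
  [   1.00    -0.10    -0.25    -0.40]
  [  -0.45     0.95    -0.10    -0.05]
  [  -0.25    -0.25     0.95     0.00]
  [   0.00    -0.35    -0.45     0.95]
Compute the cofactors C_ij = (−1)^(i+j)·(3×3 minor ij) of I−A; the adjugate is their transpose:
adj(I−A) = Cᵀ =
  [ 0.811375   0.327625   0.418000   0.358875]
  [ 0.435500   0.798125   0.305375   0.225375]
  [ 0.328125   0.296250   0.779250   0.153750]
  [ 0.315875   0.434375   0.481625   0.744750]
det(I−A) = Σ_j (I−A)_1j·C_1j = (1.00)(0.811375) + (-0.10)(0.435500) + (-0.25)(0.328125) + (-0.40)(0.315875) = 0.55944375
(I − A)⁻¹ = adj(I−A) / det(I−A) ≈
  [   1.4503     0.5856     0.7472     0.6415]
  [   0.7785     1.4266     0.5459     0.4029]
  [   0.5865     0.5295     1.3929     0.2748]
  [   0.5646     0.7764     0.8609     1.3312]
Δx = (I − A)⁻¹ Δd with Δd having +100 in the Shipbuilding component and 0 elsewhere.
So Δx_2 = L_24 · (+100), where L_24 = adj(I−A)_24 / det(I−A) = 0.225375 / 0.55944375.
Δx_2 = 0.225375 × (+100) / 0.55944375 = 22.5375 / 0.55944375 ≈ 40.29.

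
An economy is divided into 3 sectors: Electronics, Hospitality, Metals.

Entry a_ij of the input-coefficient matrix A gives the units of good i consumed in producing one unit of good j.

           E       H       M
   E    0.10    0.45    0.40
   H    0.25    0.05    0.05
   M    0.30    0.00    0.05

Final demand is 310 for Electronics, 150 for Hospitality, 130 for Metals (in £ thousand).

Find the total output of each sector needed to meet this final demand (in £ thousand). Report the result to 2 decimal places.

x_E = 677.74, x_H = 354.71, x_M = 350.87

I − A =
  [   0.90    -0.45    -0.40]
  [  -0.25     0.95    -0.05]
  [  -0.30     0.00     0.95]
Cofactors of I−A, C_ij = (−1)^(i+j)·(minor ij) (rows/columns in the sector order above):
  C_11 = (0.95)(0.95) − (-0.05)(0.00) = 0.9025
  C_12 = −[(-0.25)(0.95) − (-0.05)(-0.30)] = 0.2525
  C_13 = (-0.25)(0.00) − (0.95)(-0.30) = 0.2850
  C_21 = −[(-0.45)(0.95) − (-0.40)(0.00)] = 0.4275
  C_22 = (0.90)(0.95) − (-0.40)(-0.30) = 0.7350
  C_23 = −[(0.90)(0.00) − (-0.45)(-0.30)] = 0.1350
  C_31 = (-0.45)(-0.05) − (-0.40)(0.95) = 0.4025
  C_32 = −[(0.90)(-0.05) − (-0.40)(-0.25)] = 0.1450
  C_33 = (0.90)(0.95) − (-0.45)(-0.25) = 0.7425
det(I−A) = Σ_j (I−A)_1j·C_1j = (0.90)(0.9025) + (-0.45)(0.2525) + (-0.40)(0.2850) = 0.584625
adj(I−A) = Cᵀ =
  [ 0.9025   0.4275   0.4025]
  [ 0.2525   0.7350   0.1450]
  [ 0.2850   0.1350   0.7425]
(I − A)⁻¹ = adj(I−A) / det(I−A) ≈
  [   1.5437     0.7312     0.6885]
  [   0.4319     1.2572     0.2480]
  [   0.4875     0.2309     1.2700]
x = (I − A)⁻¹ d = adj(I−A)·d / det(I−A), with det(I−A) = 0.584625:
  x_E = (0.9025·310 + 0.4275·150 + 0.4025·130) / 0.584625 = 396.225 / 0.584625 ≈ 677.74
  x_H = (0.2525·310 + 0.7350·150 + 0.1450·130) / 0.584625 = 207.375 / 0.584625 ≈ 354.71
  x_M = (0.2850·310 + 0.1350·150 + 0.7425·130) / 0.584625 = 205.125 / 0.584625 ≈ 350.87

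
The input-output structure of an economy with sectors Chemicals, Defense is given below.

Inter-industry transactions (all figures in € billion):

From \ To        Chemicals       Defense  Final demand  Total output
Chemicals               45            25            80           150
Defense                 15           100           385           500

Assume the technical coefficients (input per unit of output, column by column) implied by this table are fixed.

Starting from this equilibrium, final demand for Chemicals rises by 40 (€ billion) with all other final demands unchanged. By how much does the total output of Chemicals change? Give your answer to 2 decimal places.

Δx_C = 57.66

Technical coefficients a_ij = z_ij / X_j:
  a_CC = 45/150 = 0.30, a_DC = 15/150 = 0.10
  a_CD = 25/500 = 0.05, a_DD = 100/500 = 0.20
I − A =
  [   0.70    -0.05]
  [  -0.10     0.80]
det(I−A) = (0.70)(0.80) − (-0.05)(-0.10) = 0.5550
adj(I−A) = [[0.80, 0.05], [0.10, 0.70]]
(I − A)⁻¹ = adj(I−A) / det(I−A) ≈
  [   1.4414     0.0901]
  [   0.1802     1.2613]
Δx = (I − A)⁻¹ Δd with Δd having +40 in the Chemicals component and 0 elsewhere.
So Δx_C = L_CC · (+40), where L_CC = adj(I−A)_CC / det(I−A) = 0.80 / 0.5550.
Δx_C = 0.80 × (+40) / 0.5550 = 32.00 / 0.5550 ≈ 57.66.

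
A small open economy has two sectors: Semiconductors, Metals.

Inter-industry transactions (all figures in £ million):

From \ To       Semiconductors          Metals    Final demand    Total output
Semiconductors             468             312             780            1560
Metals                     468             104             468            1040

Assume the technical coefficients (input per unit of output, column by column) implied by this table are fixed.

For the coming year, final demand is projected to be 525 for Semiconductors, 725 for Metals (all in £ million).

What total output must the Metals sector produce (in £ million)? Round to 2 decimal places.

Technical coefficients a_ij = z_ij / X_j:
  a_11 = 468/1560 = 0.30, a_21 = 468/1560 = 0.30
  a_12 = 312/1040 = 0.30, a_22 = 104/1040 = 0.10
I − A =
  [   0.70    -0.30]
  [  -0.30     0.90]
det(I−A) = (0.70)(0.90) − (-0.30)(-0.30) = 0.5400
adj(I−A) = [[0.90, 0.30], [0.30, 0.70]]
(I − A)⁻¹ = adj(I−A) / det(I−A) ≈
  [   1.6667     0.5556]
  [   0.5556     1.2963]
x = (I − A)⁻¹ d = adj(I−A)·d / det(I−A), with det(I−A) = 0.5400:
  x_1 = (0.90·525 + 0.30·725) / 0.5400 = 690.00 / 0.5400 ≈ 1277.78
  x_2 = (0.30·525 + 0.70·725) / 0.5400 = 665.00 / 0.5400 ≈ 1231.48

x_2 = 1231.48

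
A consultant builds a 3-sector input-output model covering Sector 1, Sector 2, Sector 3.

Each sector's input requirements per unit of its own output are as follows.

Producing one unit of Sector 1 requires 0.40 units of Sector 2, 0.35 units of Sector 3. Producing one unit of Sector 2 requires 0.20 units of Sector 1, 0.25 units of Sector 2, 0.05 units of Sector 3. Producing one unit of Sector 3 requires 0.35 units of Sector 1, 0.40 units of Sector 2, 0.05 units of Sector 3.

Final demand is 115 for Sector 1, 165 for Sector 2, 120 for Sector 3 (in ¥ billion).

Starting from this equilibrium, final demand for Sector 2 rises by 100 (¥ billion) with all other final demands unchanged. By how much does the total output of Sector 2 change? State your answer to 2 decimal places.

I − A =
  [   1.00    -0.20    -0.35]
  [  -0.40     0.75    -0.40]
  [  -0.35    -0.05     0.95]
Cofactors of I−A, C_ij = (−1)^(i+j)·(minor ij) (rows/columns in the sector order above):
  C_11 = (0.75)(0.95) − (-0.40)(-0.05) = 0.6925
  C_12 = −[(-0.40)(0.95) − (-0.40)(-0.35)] = 0.5200
  C_13 = (-0.40)(-0.05) − (0.75)(-0.35) = 0.2825
  C_21 = −[(-0.20)(0.95) − (-0.35)(-0.05)] = 0.2075
  C_22 = (1.00)(0.95) − (-0.35)(-0.35) = 0.8275
  C_23 = −[(1.00)(-0.05) − (-0.20)(-0.35)] = 0.1200
  C_31 = (-0.20)(-0.40) − (-0.35)(0.75) = 0.3425
  C_32 = −[(1.00)(-0.40) − (-0.35)(-0.40)] = 0.5400
  C_33 = (1.00)(0.75) − (-0.20)(-0.40) = 0.6700
det(I−A) = Σ_j (I−A)_1j·C_1j = (1.00)(0.6925) + (-0.20)(0.5200) + (-0.35)(0.2825) = 0.489625
adj(I−A) = Cᵀ =
  [ 0.6925   0.2075   0.3425]
  [ 0.5200   0.8275   0.5400]
  [ 0.2825   0.1200   0.6700]
(I − A)⁻¹ = adj(I−A) / det(I−A) ≈
  [   1.4143     0.4238     0.6995]
  [   1.0620     1.6901     1.1029]
  [   0.5770     0.2451     1.3684]
Δx = (I − A)⁻¹ Δd with Δd having +100 in the Sector 2 component and 0 elsewhere.
So Δx_2 = L_22 · (+100), where L_22 = adj(I−A)_22 / det(I−A) = 0.8275 / 0.489625.
Δx_2 = 0.8275 × (+100) / 0.489625 = 82.75 / 0.489625 ≈ 169.01.

Δx_2 = 169.01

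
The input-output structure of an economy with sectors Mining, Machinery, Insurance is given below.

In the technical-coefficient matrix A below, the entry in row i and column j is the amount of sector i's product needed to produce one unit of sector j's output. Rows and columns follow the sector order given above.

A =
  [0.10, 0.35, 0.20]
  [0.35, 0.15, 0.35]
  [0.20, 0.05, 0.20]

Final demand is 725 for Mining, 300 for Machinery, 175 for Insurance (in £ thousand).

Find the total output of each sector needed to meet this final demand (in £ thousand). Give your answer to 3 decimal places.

x_1 = 1417.765, x_2 = 1203.725, x_3 = 648.424

I − A =
  [   0.90    -0.35    -0.20]
  [  -0.35     0.85    -0.35]
  [  -0.20    -0.05     0.80]
Cofactors of I−A, C_ij = (−1)^(i+j)·(minor ij) (rows/columns in the sector order above):
  C_11 = (0.85)(0.80) − (-0.35)(-0.05) = 0.6625
  C_12 = −[(-0.35)(0.80) − (-0.35)(-0.20)] = 0.3500
  C_13 = (-0.35)(-0.05) − (0.85)(-0.20) = 0.1875
  C_21 = −[(-0.35)(0.80) − (-0.20)(-0.05)] = 0.2900
  C_22 = (0.90)(0.80) − (-0.20)(-0.20) = 0.6800
  C_23 = −[(0.90)(-0.05) − (-0.35)(-0.20)] = 0.1150
  C_31 = (-0.35)(-0.35) − (-0.20)(0.85) = 0.2925
  C_32 = −[(0.90)(-0.35) − (-0.20)(-0.35)] = 0.3850
  C_33 = (0.90)(0.85) − (-0.35)(-0.35) = 0.6425
det(I−A) = Σ_j (I−A)_1j·C_1j = (0.90)(0.6625) + (-0.35)(0.3500) + (-0.20)(0.1875) = 0.43625
adj(I−A) = Cᵀ =
  [ 0.6625   0.2900   0.2925]
  [ 0.3500   0.6800   0.3850]
  [ 0.1875   0.1150   0.6425]
(I − A)⁻¹ = adj(I−A) / det(I−A) ≈
  [   1.5186     0.6648     0.6705]
  [   0.8023     1.5587     0.8825]
  [   0.4298     0.2636     1.4728]
x = (I − A)⁻¹ d = adj(I−A)·d / det(I−A), with det(I−A) = 0.43625:
  x_1 = (0.6625·725 + 0.2900·300 + 0.2925·175) / 0.43625 = 618.50 / 0.43625 ≈ 1417.765
  x_2 = (0.3500·725 + 0.6800·300 + 0.3850·175) / 0.43625 = 525.125 / 0.43625 ≈ 1203.725
  x_3 = (0.1875·725 + 0.1150·300 + 0.6425·175) / 0.43625 = 282.875 / 0.43625 ≈ 648.424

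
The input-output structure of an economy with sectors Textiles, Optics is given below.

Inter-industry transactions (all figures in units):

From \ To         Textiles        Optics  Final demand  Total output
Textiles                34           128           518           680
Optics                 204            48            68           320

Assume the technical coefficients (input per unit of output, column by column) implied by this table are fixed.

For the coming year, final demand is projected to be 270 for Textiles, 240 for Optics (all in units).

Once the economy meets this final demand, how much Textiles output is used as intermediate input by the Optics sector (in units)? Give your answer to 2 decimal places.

Technical coefficients a_ij = z_ij / X_j:
  a_11 = 34/680 = 0.05, a_21 = 204/680 = 0.30
  a_12 = 128/320 = 0.40, a_22 = 48/320 = 0.15
I − A =
  [   0.95    -0.40]
  [  -0.30     0.85]
det(I−A) = (0.95)(0.85) − (-0.40)(-0.30) = 0.6875
adj(I−A) = [[0.85, 0.40], [0.30, 0.95]]
(I − A)⁻¹ = adj(I−A) / det(I−A) ≈
  [   1.2364     0.5818]
  [   0.4364     1.3818]
First solve x = (I − A)⁻¹ d = adj(I−A)·d / det(I−A); in particular x_2 = (0.30·270 + 0.95·240) / 0.6875 = 309.00 / 0.6875 ≈ 449.4545.
Intermediate flow from 1 to 2: z_12 = a_12 · x_2 = 0.40 × 309.00 / 0.6875 = 123.60 / 0.6875 ≈ 179.78.

z_12 = 179.78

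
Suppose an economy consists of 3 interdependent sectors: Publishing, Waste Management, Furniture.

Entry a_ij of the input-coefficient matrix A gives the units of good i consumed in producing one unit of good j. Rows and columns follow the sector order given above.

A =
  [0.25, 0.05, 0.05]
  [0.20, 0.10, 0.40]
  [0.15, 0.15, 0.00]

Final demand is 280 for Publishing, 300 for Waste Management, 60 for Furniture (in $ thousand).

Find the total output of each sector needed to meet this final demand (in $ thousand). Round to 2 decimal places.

x_P = 421.11, x_W = 516.06, x_F = 200.57

I − A =
  [   0.75    -0.05    -0.05]
  [  -0.20     0.90    -0.40]
  [  -0.15    -0.15     1.00]
Cofactors of I−A, C_ij = (−1)^(i+j)·(minor ij) (rows/columns in the sector order above):
  C_11 = (0.90)(1.00) − (-0.40)(-0.15) = 0.8400
  C_12 = −[(-0.20)(1.00) − (-0.40)(-0.15)] = 0.2600
  C_13 = (-0.20)(-0.15) − (0.90)(-0.15) = 0.1650
  C_21 = −[(-0.05)(1.00) − (-0.05)(-0.15)] = 0.0575
  C_22 = (0.75)(1.00) − (-0.05)(-0.15) = 0.7425
  C_23 = −[(0.75)(-0.15) − (-0.05)(-0.15)] = 0.1200
  C_31 = (-0.05)(-0.40) − (-0.05)(0.90) = 0.0650
  C_32 = −[(0.75)(-0.40) − (-0.05)(-0.20)] = 0.3100
  C_33 = (0.75)(0.90) − (-0.05)(-0.20) = 0.6650
det(I−A) = Σ_j (I−A)_1j·C_1j = (0.75)(0.8400) + (-0.05)(0.2600) + (-0.05)(0.1650) = 0.60875
adj(I−A) = Cᵀ =
  [ 0.8400   0.0575   0.0650]
  [ 0.2600   0.7425   0.3100]
  [ 0.1650   0.1200   0.6650]
(I − A)⁻¹ = adj(I−A) / det(I−A) ≈
  [   1.3799     0.0945     0.1068]
  [   0.4271     1.2197     0.5092]
  [   0.2710     0.1971     1.0924]
x = (I − A)⁻¹ d = adj(I−A)·d / det(I−A), with det(I−A) = 0.60875:
  x_P = (0.8400·280 + 0.0575·300 + 0.0650·60) / 0.60875 = 256.35 / 0.60875 ≈ 421.11
  x_W = (0.2600·280 + 0.7425·300 + 0.3100·60) / 0.60875 = 314.15 / 0.60875 ≈ 516.06
  x_F = (0.1650·280 + 0.1200·300 + 0.6650·60) / 0.60875 = 122.10 / 0.60875 ≈ 200.57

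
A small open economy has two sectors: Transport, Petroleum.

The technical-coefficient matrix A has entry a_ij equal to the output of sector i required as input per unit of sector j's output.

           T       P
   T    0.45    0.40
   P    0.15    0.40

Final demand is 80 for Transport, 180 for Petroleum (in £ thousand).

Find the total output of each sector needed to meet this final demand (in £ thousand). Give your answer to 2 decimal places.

x_T = 444.44, x_P = 411.11

I − A =
  [   0.55    -0.40]
  [  -0.15     0.60]
det(I−A) = (0.55)(0.60) − (-0.40)(-0.15) = 0.2700
adj(I−A) = [[0.60, 0.40], [0.15, 0.55]]
(I − A)⁻¹ = adj(I−A) / det(I−A) ≈
  [   2.2222     1.4815]
  [   0.5556     2.0370]
x = (I − A)⁻¹ d = adj(I−A)·d / det(I−A), with det(I−A) = 0.2700:
  x_T = (0.60·80 + 0.40·180) / 0.2700 = 120.00 / 0.2700 ≈ 444.44
  x_P = (0.15·80 + 0.55·180) / 0.2700 = 111.00 / 0.2700 ≈ 411.11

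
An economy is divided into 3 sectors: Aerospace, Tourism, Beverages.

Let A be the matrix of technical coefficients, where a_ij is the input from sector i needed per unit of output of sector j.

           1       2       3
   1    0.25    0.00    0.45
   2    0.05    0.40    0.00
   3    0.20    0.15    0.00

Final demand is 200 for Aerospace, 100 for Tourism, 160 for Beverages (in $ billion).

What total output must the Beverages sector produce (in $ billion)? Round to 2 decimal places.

x_3 = 276.98

I − A =
  [   0.75     0.00    -0.45]
  [  -0.05     0.60     0.00]
  [  -0.20    -0.15     1.00]
Cofactors of I−A, C_ij = (−1)^(i+j)·(minor ij) (rows/columns in the sector order above):
  C_11 = (0.60)(1.00) − (0.00)(-0.15) = 0.6000
  C_12 = −[(-0.05)(1.00) − (0.00)(-0.20)] = 0.0500
  C_13 = (-0.05)(-0.15) − (0.60)(-0.20) = 0.1275
  C_21 = −[(0.00)(1.00) − (-0.45)(-0.15)] = 0.0675
  C_22 = (0.75)(1.00) − (-0.45)(-0.20) = 0.6600
  C_23 = −[(0.75)(-0.15) − (0.00)(-0.20)] = 0.1125
  C_31 = (0.00)(0.00) − (-0.45)(0.60) = 0.2700
  C_32 = −[(0.75)(0.00) − (-0.45)(-0.05)] = 0.0225
  C_33 = (0.75)(0.60) − (0.00)(-0.05) = 0.4500
det(I−A) = Σ_j (I−A)_1j·C_1j = (0.75)(0.6000) + (0.00)(0.0500) + (-0.45)(0.1275) = 0.392625
adj(I−A) = Cᵀ =
  [ 0.6000   0.0675   0.2700]
  [ 0.0500   0.6600   0.0225]
  [ 0.1275   0.1125   0.4500]
(I − A)⁻¹ = adj(I−A) / det(I−A) ≈
  [   1.5282     0.1719     0.6877]
  [   0.1273     1.6810     0.0573]
  [   0.3247     0.2865     1.1461]
x = (I − A)⁻¹ d = adj(I−A)·d / det(I−A), with det(I−A) = 0.392625:
  x_1 = (0.6000·200 + 0.0675·100 + 0.2700·160) / 0.392625 = 169.95 / 0.392625 ≈ 432.86
  x_2 = (0.0500·200 + 0.6600·100 + 0.0225·160) / 0.392625 = 79.60 / 0.392625 ≈ 202.74
  x_3 = (0.1275·200 + 0.1125·100 + 0.4500·160) / 0.392625 = 108.75 / 0.392625 ≈ 276.98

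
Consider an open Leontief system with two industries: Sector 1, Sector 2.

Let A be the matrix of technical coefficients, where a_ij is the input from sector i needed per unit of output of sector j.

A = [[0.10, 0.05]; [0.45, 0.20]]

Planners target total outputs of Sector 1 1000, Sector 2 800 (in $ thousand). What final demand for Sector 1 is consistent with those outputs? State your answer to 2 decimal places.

I − A =
  [   0.90    -0.05]
  [  -0.45     0.80]
d = (I − A) x:
  d_1 = (+0.90)·1000 + (-0.05)·800 = 860.00
  d_2 = (-0.45)·1000 + (+0.80)·800 = 190.00

d_1 = 860.00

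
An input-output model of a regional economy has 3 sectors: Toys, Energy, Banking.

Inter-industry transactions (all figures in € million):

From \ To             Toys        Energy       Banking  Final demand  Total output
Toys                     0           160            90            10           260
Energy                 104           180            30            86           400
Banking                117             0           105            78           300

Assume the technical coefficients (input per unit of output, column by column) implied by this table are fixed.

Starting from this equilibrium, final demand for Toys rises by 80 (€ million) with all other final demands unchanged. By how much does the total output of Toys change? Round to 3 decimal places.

Δx_T = 177.364

Technical coefficients a_ij = z_ij / X_j:
  a_TT = 0/260 = 0.00, a_ET = 104/260 = 0.40, a_BT = 117/260 = 0.45
  a_TE = 160/400 = 0.40, a_EE = 180/400 = 0.45, a_BE = 0/400 = 0.00
  a_TB = 90/300 = 0.30, a_EB = 30/300 = 0.10, a_BB = 105/300 = 0.35
I − A =
  [   1.00    -0.40    -0.30]
  [  -0.40     0.55    -0.10]
  [  -0.45     0.00     0.65]
Cofactors of I−A, C_ij = (−1)^(i+j)·(minor ij) (rows/columns in the sector order above):
  C_11 = (0.55)(0.65) − (-0.10)(0.00) = 0.3575
  C_12 = −[(-0.40)(0.65) − (-0.10)(-0.45)] = 0.3050
  C_13 = (-0.40)(0.00) − (0.55)(-0.45) = 0.2475
  C_21 = −[(-0.40)(0.65) − (-0.30)(0.00)] = 0.2600
  C_22 = (1.00)(0.65) − (-0.30)(-0.45) = 0.5150
  C_23 = −[(1.00)(0.00) − (-0.40)(-0.45)] = 0.1800
  C_31 = (-0.40)(-0.10) − (-0.30)(0.55) = 0.2050
  C_32 = −[(1.00)(-0.10) − (-0.30)(-0.40)] = 0.2200
  C_33 = (1.00)(0.55) − (-0.40)(-0.40) = 0.3900
det(I−A) = Σ_j (I−A)_1j·C_1j = (1.00)(0.3575) + (-0.40)(0.3050) + (-0.30)(0.2475) = 0.16125
adj(I−A) = Cᵀ =
  [ 0.3575   0.2600   0.2050]
  [ 0.3050   0.5150   0.2200]
  [ 0.2475   0.1800   0.3900]
(I − A)⁻¹ = adj(I−A) / det(I−A) ≈
  [   2.2171     1.6124     1.2713]
  [   1.8915     3.1938     1.3643]
  [   1.5349     1.1163     2.4186]
Δx = (I − A)⁻¹ Δd with Δd having +80 in the Toys component and 0 elsewhere.
So Δx_T = L_TT · (+80), where L_TT = adj(I−A)_TT / det(I−A) = 0.3575 / 0.16125.
Δx_T = 0.3575 × (+80) / 0.16125 = 28.60 / 0.16125 ≈ 177.364.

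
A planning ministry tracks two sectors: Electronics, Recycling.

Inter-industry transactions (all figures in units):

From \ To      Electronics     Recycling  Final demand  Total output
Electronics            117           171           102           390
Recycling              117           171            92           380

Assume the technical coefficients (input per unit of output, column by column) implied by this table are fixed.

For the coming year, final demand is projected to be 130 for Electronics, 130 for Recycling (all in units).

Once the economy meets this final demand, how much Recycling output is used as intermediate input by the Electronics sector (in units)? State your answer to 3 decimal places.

Technical coefficients a_ij = z_ij / X_j:
  a_EE = 117/390 = 0.30, a_RE = 117/390 = 0.30
  a_ER = 171/380 = 0.45, a_RR = 171/380 = 0.45
I − A =
  [   0.70    -0.45]
  [  -0.30     0.55]
det(I−A) = (0.70)(0.55) − (-0.45)(-0.30) = 0.2500
adj(I−A) = [[0.55, 0.45], [0.30, 0.70]]
(I − A)⁻¹ = adj(I−A) / det(I−A) ≈
  [   2.2000     1.8000]
  [   1.2000     2.8000]
First solve x = (I − A)⁻¹ d = adj(I−A)·d / det(I−A); in particular x_E = (0.55·130 + 0.45·130) / 0.2500 = 130.00 / 0.2500 = 520.00000.
Intermediate flow from R to E: z_RE = a_RE · x_E = 0.30 × 130.00 / 0.2500 = 39.00 / 0.2500 = 156.000.

z_RE = 156.000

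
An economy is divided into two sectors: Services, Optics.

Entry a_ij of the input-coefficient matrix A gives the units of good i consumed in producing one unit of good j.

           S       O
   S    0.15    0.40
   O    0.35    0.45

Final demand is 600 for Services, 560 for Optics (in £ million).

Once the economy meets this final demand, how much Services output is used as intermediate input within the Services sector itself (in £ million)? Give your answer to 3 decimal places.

I − A =
  [   0.85    -0.40]
  [  -0.35     0.55]
det(I−A) = (0.85)(0.55) − (-0.40)(-0.35) = 0.3275
adj(I−A) = [[0.55, 0.40], [0.35, 0.85]]
(I − A)⁻¹ = adj(I−A) / det(I−A) ≈
  [   1.6794     1.2214]
  [   1.0687     2.5954]
First solve x = (I − A)⁻¹ d = adj(I−A)·d / det(I−A); in particular x_S = (0.55·600 + 0.40·560) / 0.3275 = 554.00 / 0.3275 ≈ 1691.60305.
Intermediate flow from S to S: z_SS = a_SS · x_S = 0.15 × 554.00 / 0.3275 = 83.10 / 0.3275 ≈ 253.740.

z_SS = 253.740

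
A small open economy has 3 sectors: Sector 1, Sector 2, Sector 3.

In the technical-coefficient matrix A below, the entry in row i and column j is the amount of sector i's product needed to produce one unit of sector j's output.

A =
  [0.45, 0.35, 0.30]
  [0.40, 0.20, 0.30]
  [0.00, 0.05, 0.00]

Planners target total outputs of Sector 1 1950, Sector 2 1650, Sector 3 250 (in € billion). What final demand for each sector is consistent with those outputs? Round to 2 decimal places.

I − A =
  [   0.55    -0.35    -0.30]
  [  -0.40     0.80    -0.30]
  [   0.00    -0.05     1.00]
d = (I − A) x:
  d_1 = (+0.55)·1950 + (-0.35)·1650 + (-0.30)·250 = 420.00
  d_2 = (-0.40)·1950 + (+0.80)·1650 + (-0.30)·250 = 465.00
  d_3 = (+0.00)·1950 + (-0.05)·1650 + (+1.00)·250 = 167.50

d_1 = 420.00, d_2 = 465.00, d_3 = 167.50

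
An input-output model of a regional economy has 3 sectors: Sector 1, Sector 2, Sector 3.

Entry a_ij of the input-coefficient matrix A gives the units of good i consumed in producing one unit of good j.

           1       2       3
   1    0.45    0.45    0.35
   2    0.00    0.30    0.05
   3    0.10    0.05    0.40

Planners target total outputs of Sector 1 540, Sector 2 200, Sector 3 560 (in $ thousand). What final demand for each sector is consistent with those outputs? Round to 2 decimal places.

I − A =
  [   0.55    -0.45    -0.35]
  [   0.00     0.70    -0.05]
  [  -0.10    -0.05     0.60]
d = (I − A) x:
  d_1 = (+0.55)·540 + (-0.45)·200 + (-0.35)·560 = 11.00
  d_2 = (+0.00)·540 + (+0.70)·200 + (-0.05)·560 = 112.00
  d_3 = (-0.10)·540 + (-0.05)·200 + (+0.60)·560 = 272.00

d_1 = 11.00, d_2 = 112.00, d_3 = 272.00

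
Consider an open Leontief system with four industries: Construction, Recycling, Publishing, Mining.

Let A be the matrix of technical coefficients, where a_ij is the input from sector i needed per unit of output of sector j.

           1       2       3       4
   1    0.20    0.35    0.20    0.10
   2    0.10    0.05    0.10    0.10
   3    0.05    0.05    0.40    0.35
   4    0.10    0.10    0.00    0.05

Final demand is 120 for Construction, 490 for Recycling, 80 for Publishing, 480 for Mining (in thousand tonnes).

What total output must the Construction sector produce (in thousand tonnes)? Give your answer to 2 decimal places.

x_1 = 708.80

I − A =
  [   0.80    -0.35    -0.20    -0.10]
  [  -0.10     0.95    -0.10    -0.10]
  [  -0.05    -0.05     0.60    -0.35]
  [  -0.10    -0.10     0.00     0.95]
Compute the cofactors C_ij = (−1)^(i+j)·(3×3 minor ij) of I−A; the adjugate is their transpose:
adj(I−A) = Cᵀ =
  [ 0.527250   0.222000   0.212750   0.157250]
  [ 0.071250   0.433500   0.096000   0.088500]
  [ 0.086625   0.094875   0.666750   0.264750]
  [ 0.063000   0.069000   0.032500   0.418750]
det(I−A) = Σ_j (I−A)_1j·C_1j = (0.80)(0.527250) + (-0.35)(0.071250) + (-0.20)(0.086625) + (-0.10)(0.063000) = 0.3732375
(I − A)⁻¹ = adj(I−A) / det(I−A) ≈
  [   1.4126     0.5948     0.5700     0.4213]
  [   0.1909     1.1615     0.2572     0.2371]
  [   0.2321     0.2542     1.7864     0.7093]
  [   0.1688     0.1849     0.0871     1.1219]
x = (I − A)⁻¹ d = adj(I−A)·d / det(I−A), with det(I−A) = 0.3732375:
  x_1 = (0.527250·120 + 0.222000·490 + 0.212750·80 + 0.157250·480) / 0.3732375 = 264.55 / 0.3732375 ≈ 708.80
  x_2 = (0.071250·120 + 0.433500·490 + 0.096000·80 + 0.088500·480) / 0.3732375 = 271.125 / 0.3732375 ≈ 726.41
  x_3 = (0.086625·120 + 0.094875·490 + 0.666750·80 + 0.264750·480) / 0.3732375 = 237.30375 / 0.3732375 ≈ 635.80
  x_4 = (0.063000·120 + 0.069000·490 + 0.032500·80 + 0.418750·480) / 0.3732375 = 244.97 / 0.3732375 ≈ 656.34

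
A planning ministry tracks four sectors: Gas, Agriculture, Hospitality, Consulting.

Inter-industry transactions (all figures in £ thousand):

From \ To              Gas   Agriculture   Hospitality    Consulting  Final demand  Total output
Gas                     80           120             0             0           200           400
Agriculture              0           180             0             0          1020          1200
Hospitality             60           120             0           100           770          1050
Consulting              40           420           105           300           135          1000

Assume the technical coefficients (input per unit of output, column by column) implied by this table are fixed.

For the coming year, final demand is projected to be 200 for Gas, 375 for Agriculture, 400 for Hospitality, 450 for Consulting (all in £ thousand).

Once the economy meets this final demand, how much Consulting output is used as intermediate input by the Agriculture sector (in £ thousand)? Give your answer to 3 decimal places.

z_CA = 154.412

Technical coefficients a_ij = z_ij / X_j:
  a_GG = 80/400 = 0.20, a_AG = 0/400 = 0.00, a_HG = 60/400 = 0.15, a_CG = 40/400 = 0.10
  a_GA = 120/1200 = 0.10, a_AA = 180/1200 = 0.15, a_HA = 120/1200 = 0.10, a_CA = 420/1200 = 0.35
  a_GH = 0/1050 = 0.00, a_AH = 0/1050 = 0.00, a_HH = 0/1050 = 0.00, a_CH = 105/1050 = 0.10
  a_GC = 0/1000 = 0.00, a_AC = 0/1000 = 0.00, a_HC = 100/1000 = 0.10, a_CC = 300/1000 = 0.30
I − A =
  [   0.80    -0.10     0.00     0.00]
  [   0.00     0.85     0.00     0.00]
  [  -0.15    -0.10     1.00    -0.10]
  [  -0.10    -0.35    -0.10     0.70]
Compute the cofactors C_ij = (−1)^(i+j)·(3×3 minor ij) of I−A; the adjugate is their transpose:
adj(I−A) = Cᵀ =
  [ 0.58650   0.06900   0.00000   0.00000]
  [ 0.00000   0.55200   0.00000   0.00000]
  [ 0.09775   0.09550   0.47600   0.06800]
  [ 0.09775   0.29950   0.06800   0.68000]
det(I−A) = Σ_j (I−A)_1j·C_1j = (0.80)(0.58650) + (-0.10)(0.00000) + (0.00)(0.09775) + (0.00)(0.09775) = 0.4692
(I − A)⁻¹ = adj(I−A) / det(I−A) ≈
  [   1.2500     0.1471     0.0000     0.0000]
  [   0.0000     1.1765     0.0000     0.0000]
  [   0.2083     0.2035     1.0145     0.1449]
  [   0.2083     0.6383     0.1449     1.4493]
First solve x = (I − A)⁻¹ d = adj(I−A)·d / det(I−A); in particular x_A = (0.00000·200 + 0.55200·375 + 0.00000·400 + 0.00000·450) / 0.4692 = 207.00 / 0.4692 ≈ 441.17647.
Intermediate flow from C to A: z_CA = a_CA · x_A = 0.35 × 207.00 / 0.4692 = 72.45 / 0.4692 ≈ 154.412.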